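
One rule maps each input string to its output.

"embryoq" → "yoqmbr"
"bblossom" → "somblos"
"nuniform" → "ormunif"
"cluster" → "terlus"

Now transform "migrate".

ateigr

Each output is the input with this applied: delete the first character, then move the last 3 characters to the front (rotate right by 3).
Applying that to "migrate" gives "ateigr".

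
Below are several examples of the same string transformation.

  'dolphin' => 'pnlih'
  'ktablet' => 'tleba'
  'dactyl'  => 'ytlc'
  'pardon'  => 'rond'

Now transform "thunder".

urned

The rule is to delete the first 2 characters, then sort the characters into reverse alphabetical order.
Applying both steps to "thunder": "under", then "urned".
(Check on "dolphin": → "lphin" → "pnlih" ✓)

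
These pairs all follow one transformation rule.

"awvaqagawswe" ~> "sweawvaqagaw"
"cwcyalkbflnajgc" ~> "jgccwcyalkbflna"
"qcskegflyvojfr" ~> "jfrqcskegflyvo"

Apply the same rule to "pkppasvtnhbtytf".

The pattern: move the last 3 characters to the front (rotate right by 3).
For "pkppasvtnhbtytf" the result is "ytfpkppasvtnhbt".

ytfpkppasvtnhbt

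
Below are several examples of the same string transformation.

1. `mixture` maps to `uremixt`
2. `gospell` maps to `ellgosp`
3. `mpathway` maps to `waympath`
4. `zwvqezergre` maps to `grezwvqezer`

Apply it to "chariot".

iotchar

The pattern: move the last 3 characters to the front (rotate right by 3).
Applying that to "chariot" gives "iotchar".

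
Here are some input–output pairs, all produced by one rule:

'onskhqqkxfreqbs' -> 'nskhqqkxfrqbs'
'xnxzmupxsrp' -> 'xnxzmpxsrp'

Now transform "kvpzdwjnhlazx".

The transformation: remove every vowel.
Applying that to "kvpzdwjnhlazx" gives "kvpzdwjnhlzx".

kvpzdwjnhlzx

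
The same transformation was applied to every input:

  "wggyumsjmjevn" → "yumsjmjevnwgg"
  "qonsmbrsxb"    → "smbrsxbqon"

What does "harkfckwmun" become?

The pattern: move the first 3 characters to the end (rotate left by 3).
Doing the same to "harkfckwmun": "kfckwmunhar".

kfckwmunhar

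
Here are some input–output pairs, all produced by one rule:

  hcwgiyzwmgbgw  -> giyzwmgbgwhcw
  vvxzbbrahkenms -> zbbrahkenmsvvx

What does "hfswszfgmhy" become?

In each case the input is transformed by: move the first 3 characters to the end (rotate left by 3).
"hfswszfgmhy" → "wszfgmhyhfs".

wszfgmhyhfs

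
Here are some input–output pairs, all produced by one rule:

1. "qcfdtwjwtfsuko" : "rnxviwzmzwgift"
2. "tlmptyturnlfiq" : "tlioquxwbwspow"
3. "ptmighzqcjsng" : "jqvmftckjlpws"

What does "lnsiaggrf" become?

The pattern: reverse the string, then shift every letter 3 places forward in the alphabet (wrapping around).
Working it through for "lnsiaggrf": intermediate "frggaisnl", final "iujjdlvqo".

iujjdlvqo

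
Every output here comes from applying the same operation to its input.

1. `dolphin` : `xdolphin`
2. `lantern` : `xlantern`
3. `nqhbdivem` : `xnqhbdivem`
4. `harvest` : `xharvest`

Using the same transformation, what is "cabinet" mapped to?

xcabinet

In each case the input is transformed by: prepend "x".
Doing the same to "cabinet": "xcabinet".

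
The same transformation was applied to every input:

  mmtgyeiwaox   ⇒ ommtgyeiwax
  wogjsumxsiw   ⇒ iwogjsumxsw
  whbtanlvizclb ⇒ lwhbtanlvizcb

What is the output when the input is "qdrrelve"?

vqdrrele

The transformation: move the last character to the front, then swap the first and last characters.
Working it through for "qdrrelve": intermediate "eqdrrelv", final "vqdrrele".
(Check on "wogjsumxsiw": → "wwogjsumxsi" → "iwogjsumxsw" ✓)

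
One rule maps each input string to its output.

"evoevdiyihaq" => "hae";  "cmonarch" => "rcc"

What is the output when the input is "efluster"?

The pattern: swap the first and last characters, then keep only the last 3 characters.
So "efluster" becomes "tee".

tee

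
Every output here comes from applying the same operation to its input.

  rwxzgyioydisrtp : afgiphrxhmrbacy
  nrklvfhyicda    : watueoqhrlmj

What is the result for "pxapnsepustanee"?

ygjywbnydbcjwnn

Each output is the input with this applied: shift every letter 9 places forward in the alphabet (wrapping around).
Applying that to "pxapnsepustanee" gives "ygjywbnydbcjwnn".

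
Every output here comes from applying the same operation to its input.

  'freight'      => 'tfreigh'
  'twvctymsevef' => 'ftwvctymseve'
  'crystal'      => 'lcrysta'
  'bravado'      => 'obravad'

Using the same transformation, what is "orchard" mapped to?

Each output is the input with this applied: move the last character to the front.
On "orchard" that produces "dorchar".

dorchar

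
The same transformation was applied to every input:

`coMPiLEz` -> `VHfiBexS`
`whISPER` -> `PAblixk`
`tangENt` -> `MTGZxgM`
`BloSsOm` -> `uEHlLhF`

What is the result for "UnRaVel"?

nGkToXE

Each output is the input with this applied: shift every letter 7 places backward in the alphabet (wrapping around), then flip the case of every letter.
Applying both steps to "UnRaVel": "NgKtOxe", then "nGkToXE".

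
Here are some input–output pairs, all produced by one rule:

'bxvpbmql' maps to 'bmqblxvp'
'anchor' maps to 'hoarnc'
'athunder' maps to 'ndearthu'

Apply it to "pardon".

What's happening: swap the first and last characters, then swap the front and back halves of the string.
Doing the same to "pardon": "dopnar".
(Check on "anchor": → "rnchoa" → "hoarnc" ✓)

dopnar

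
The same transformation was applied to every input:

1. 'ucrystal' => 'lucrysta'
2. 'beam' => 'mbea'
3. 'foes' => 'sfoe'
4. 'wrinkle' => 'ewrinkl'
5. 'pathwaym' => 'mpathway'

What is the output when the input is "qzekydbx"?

Rule — move the last character to the front.
Applying that to "qzekydbx" gives "xqzekydb".

xqzekydb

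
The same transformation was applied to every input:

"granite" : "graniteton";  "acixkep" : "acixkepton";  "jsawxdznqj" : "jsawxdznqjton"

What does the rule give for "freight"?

Looking at the pairs, the operation is to append "ton".
Applying that to "freight" gives "freightton".

freightton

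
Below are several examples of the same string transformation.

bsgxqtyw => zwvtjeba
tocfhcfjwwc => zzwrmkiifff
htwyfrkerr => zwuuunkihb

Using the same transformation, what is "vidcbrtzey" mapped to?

In each case the input is transformed by: shift every letter 3 places forward in the alphabet (wrapping around), then sort the characters into reverse alphabetical order.
For "vidcbrtzey", step one produces "ylgfeuwchb"; step two turns that into "ywulhgfecb".

ywulhgfecb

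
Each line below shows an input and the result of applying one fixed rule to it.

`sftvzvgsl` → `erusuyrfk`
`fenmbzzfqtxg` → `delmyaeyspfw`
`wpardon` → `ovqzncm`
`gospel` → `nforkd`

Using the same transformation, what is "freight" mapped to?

qehdgfs

Each output is the input with this applied: swap each adjacent pair of characters (1↔2, 3↔4, ...), then shift every letter 1 place backward in the alphabet (wrapping around).
Doing the same to "freight": "qehdgfs".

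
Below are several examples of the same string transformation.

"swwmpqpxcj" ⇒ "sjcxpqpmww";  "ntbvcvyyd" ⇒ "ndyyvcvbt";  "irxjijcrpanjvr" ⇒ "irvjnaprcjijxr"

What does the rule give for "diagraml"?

Each output is the input with this applied: reverse the string, then move the last character to the front.
Working it through for "diagraml": intermediate "lmargaid", final "dlmargai".

dlmargai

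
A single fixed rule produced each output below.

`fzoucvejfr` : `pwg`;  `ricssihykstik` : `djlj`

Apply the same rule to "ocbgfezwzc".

cfa

The transformation: shift every letter 1 place forward in the alphabet (wrapping around), then keep one character in every 3, starting at position 3 (positions 3rd, 6th, 9th, ...).
Starting from "ocbgfezwzc": after the first operation, "pdchgfaxad"; after the second, "cfa".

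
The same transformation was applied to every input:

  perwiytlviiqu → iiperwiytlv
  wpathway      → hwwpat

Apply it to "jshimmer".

mmjshi

The transformation: delete the last 2 characters, then move the last 2 characters to the front (rotate right by 2).
Applying both steps to "jshimmer": "jshimm", then "mmjshi".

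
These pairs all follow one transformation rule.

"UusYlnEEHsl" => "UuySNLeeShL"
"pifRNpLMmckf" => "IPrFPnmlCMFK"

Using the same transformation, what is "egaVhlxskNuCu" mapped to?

GEvALHSXnKcUU

What's happening: swap each adjacent pair of characters (1↔2, 3↔4, ...), then flip the case of every letter.
Starting from "egaVhlxskNuCu": after the first operation, "geValhsxNkCuu"; after the second, "GEvALHSXnKcUU".
(Check on "pifRNpLMmckf": → "ipRfpNMLcmfk" → "IPrFPnmlCMFK" ✓)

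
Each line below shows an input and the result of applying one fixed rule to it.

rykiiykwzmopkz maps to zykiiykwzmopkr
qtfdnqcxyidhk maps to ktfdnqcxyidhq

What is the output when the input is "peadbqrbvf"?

feadbqrbvp

Rule — swap the first and last characters.
For "peadbqrbvf" the result is "feadbqrbvp".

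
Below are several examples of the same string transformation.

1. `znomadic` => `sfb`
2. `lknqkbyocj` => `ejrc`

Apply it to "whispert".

Rule — keep one character in every 3, starting at position 1 (positions 1st, 4th, 7th, ...), then shift every letter 7 places backward in the alphabet (wrapping around).
Working it through for "whispert": intermediate "wsr", final "plk".

plk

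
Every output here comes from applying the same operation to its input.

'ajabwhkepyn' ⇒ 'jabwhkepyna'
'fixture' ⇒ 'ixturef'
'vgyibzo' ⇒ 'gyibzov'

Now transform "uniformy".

What's happening: move the first character to the end.
"uniformy" → "niformyu".

niformyu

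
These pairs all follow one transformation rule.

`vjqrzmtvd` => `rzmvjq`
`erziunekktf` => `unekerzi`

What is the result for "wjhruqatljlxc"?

qatljwjhru

Looking at the pairs, the operation is to delete the last 3 characters, then swap the front and back halves of the string.
On "wjhruqatljlxc" that produces "qatljwjhru".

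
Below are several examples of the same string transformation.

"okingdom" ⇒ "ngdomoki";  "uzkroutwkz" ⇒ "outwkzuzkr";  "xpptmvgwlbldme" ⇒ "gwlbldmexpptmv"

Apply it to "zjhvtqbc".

vtqbczjh

Looking at the pairs, the operation is to swap the front and back halves of the string, then move the last character to the front.
Starting from "zjhvtqbc": after the first operation, "tqbczjhv"; after the second, "vtqbczjh".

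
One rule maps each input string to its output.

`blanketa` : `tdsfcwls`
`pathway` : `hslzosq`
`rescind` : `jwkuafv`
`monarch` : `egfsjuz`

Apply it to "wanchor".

Each output is the input with this applied: shift every letter 8 places backward in the alphabet (wrapping around).
Doing the same to "wanchor": "osfuzgj".

osfuzgj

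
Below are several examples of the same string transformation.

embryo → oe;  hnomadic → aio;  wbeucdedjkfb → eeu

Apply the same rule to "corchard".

Looking at the pairs, the operation is to swap the front and back halves of the string, then keep only the vowels.
On "corchard": the first step gives "hardcorc", and the second then gives "ao".

ao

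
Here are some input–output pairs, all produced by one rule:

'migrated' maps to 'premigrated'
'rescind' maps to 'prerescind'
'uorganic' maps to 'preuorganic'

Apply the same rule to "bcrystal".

The rule is to prepend "pre".
Applying that to "bcrystal" gives "prebcrystal".

prebcrystal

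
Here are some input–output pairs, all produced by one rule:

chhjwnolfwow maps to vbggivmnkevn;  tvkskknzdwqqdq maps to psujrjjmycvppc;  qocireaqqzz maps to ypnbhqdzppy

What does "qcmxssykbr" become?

The pattern: move the last character to the front, then shift every letter 1 place backward in the alphabet (wrapping around).
For "qcmxssykbr" the result is "qpblwrrxja".

qpblwrrxja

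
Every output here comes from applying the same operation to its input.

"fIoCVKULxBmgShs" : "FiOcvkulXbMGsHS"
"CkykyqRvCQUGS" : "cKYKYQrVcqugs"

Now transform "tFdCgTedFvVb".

TfDcGtEDfVvB

Rule — flip the case of every letter.
On "tFdCgTedFvVb" that produces "TfDcGtEDfVvB".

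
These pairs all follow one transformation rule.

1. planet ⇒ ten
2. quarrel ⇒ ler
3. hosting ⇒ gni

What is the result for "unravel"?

The transformation: take characters alternately from the front and the back (1st, last, 2nd, 2nd-last, ...), then keep every other character starting from the second (positions 2nd, 4th, 6th, ...).
So "unravel" becomes "lev".

lev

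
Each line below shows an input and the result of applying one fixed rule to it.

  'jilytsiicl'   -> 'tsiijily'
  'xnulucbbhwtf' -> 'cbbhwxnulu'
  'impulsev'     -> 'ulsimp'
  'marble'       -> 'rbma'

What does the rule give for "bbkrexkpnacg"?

In each case the input is transformed by: delete the last 2 characters, then swap the front and back halves of the string.
"bbkrexkpnacg" → "bbkrexkpna" → "xkpnabbkre".

xkpnabbkre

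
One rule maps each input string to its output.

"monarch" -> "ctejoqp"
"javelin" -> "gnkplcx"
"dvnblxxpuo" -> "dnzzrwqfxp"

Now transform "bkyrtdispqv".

The rule is to move the first 3 characters to the end (rotate left by 3), then shift every letter 2 places forward in the alphabet (wrapping around).
Working it through for "bkyrtdispqv": intermediate "rtdispqvbky", final "tvfkursxdma".

tvfkursxdma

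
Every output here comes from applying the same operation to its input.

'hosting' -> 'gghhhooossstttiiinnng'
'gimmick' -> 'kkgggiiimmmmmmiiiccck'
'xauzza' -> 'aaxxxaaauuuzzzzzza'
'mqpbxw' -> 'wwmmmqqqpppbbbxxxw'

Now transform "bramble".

Looking at the pairs, the operation is to repeat every character 3 times, then move the last 2 characters to the front (rotate right by 2).
On "bramble": the first step gives "bbbrrraaammmbbbllleee", and the second then gives "eebbbrrraaammmbbbllle".

eebbbrrraaammmbbbllle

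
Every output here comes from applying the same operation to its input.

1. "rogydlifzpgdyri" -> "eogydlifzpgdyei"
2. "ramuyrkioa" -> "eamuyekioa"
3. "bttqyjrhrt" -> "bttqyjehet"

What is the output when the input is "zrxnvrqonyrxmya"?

Rule — replace every "r" with "e".
Applying that to "zrxnvrqonyrxmya" gives "zexnveqonyexmya".

zexnveqonyexmya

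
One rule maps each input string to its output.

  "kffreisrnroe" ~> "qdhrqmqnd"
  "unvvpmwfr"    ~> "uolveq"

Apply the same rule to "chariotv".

What's happening: delete the first 3 characters, then shift every letter 1 place backward in the alphabet (wrapping around).
On "chariotv": the first step gives "riotv", and the second then gives "qhnsu".

qhnsu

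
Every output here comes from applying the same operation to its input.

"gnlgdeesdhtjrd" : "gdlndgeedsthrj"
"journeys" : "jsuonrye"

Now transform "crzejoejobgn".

cnzrjeeoojgb

The rule is to move the last character to the front, then swap each adjacent pair of characters (1↔2, 3↔4, ...).
Doing the same to "crzejoejobgn": "cnzrjeeoojgb".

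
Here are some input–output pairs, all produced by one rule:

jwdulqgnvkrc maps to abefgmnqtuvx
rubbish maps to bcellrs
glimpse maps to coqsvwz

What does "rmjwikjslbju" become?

In each case the input is transformed by: shift every letter 10 places forward in the alphabet (wrapping around), then sort the characters into alphabetical order.
Applying both steps to "rmjwikjslbju": "bwtgsutcvlte", then "bceglstttuvw".

bceglstttuvw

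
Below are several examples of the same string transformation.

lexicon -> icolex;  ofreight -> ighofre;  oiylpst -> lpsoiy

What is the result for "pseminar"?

The rule is to delete the last character, then move the last 3 characters to the front (rotate right by 3).
"pseminar" → "psemina" → "inapsem".

inapsem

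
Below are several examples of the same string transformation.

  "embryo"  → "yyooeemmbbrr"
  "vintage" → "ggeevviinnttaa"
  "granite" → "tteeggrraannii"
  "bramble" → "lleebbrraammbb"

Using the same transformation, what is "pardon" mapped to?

oonnppaarrdd

The pattern: move the last 2 characters to the front (rotate right by 2), then double every character.
On "pardon": the first step gives "onpard", and the second then gives "oonnppaarrdd".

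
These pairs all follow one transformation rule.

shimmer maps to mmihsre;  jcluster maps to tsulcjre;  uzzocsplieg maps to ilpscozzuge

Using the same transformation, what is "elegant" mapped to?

Each output is the input with this applied: reverse the string, then move the first 2 characters to the end (rotate left by 2).
On "elegant": the first step gives "tnagele", and the second then gives "ageletn".

ageletn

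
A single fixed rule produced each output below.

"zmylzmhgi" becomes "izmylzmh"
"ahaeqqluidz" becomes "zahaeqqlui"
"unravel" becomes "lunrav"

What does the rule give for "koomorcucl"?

In each case the input is transformed by: move the last 2 characters to the front (rotate right by 2), then delete the first character.
On "koomorcucl" that produces "lkoomorcu".

lkoomorcu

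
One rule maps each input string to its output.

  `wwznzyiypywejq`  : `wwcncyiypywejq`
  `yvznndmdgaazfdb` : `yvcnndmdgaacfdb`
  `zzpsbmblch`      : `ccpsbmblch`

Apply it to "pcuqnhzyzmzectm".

Each output is the input with this applied: replace every "z" with "c".
On "pcuqnhzyzmzectm" that produces "pcuqnhcycmcectm".

pcuqnhcycmcectm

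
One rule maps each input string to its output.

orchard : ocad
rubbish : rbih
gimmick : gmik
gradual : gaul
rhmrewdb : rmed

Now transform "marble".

What's happening: keep every other character starting from the first (positions 1st, 3rd, 5th, ...).
Applying that to "marble" gives "mrl".

mrl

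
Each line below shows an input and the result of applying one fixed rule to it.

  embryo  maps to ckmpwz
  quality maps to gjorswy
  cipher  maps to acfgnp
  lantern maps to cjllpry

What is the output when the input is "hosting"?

Rule — shift every letter 2 places backward in the alphabet (wrapping around), then sort the characters into alphabetical order.
For "hosting", step one produces "fmqrgle"; step two turns that into "efglmqr".

efglmqr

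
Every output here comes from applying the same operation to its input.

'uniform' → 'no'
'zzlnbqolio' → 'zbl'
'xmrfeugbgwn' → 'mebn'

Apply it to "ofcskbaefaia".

fkei

The pattern: keep one character in every 3, starting at position 2 (positions 2nd, 5th, 8th, ...).
So "ofcskbaefaia" becomes "fkei".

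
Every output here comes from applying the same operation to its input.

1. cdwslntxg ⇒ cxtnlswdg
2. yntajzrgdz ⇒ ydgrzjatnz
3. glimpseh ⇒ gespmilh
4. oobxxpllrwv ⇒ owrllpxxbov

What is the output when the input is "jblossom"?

Looking at the pairs, the operation is to swap the first and last characters, then reverse the string.
Applying both steps to "jblossom": "mblossoj", then "jossolbm".
(Check on "oobxxpllrwv": → "vobxxpllrwo" → "owrllpxxbov" ✓)

jossolbm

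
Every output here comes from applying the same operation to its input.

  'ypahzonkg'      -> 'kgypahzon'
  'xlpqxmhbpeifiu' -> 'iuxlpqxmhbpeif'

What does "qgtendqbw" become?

The rule is to move the last 2 characters to the front (rotate right by 2).
Applying that to "qgtendqbw" gives "bwqgtendq".

bwqgtendq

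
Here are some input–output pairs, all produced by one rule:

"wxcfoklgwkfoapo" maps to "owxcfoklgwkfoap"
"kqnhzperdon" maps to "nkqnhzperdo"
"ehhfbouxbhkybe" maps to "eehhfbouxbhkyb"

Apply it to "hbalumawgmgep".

What's happening: move the last character to the front.
Applying that to "hbalumawgmgep" gives "phbalumawgmge".

phbalumawgmge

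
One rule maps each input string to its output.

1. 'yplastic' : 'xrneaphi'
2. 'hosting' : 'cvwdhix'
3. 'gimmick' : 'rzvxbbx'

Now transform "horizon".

dcwdgxo

The pattern: shift every letter 11 places backward in the alphabet (wrapping around), then move the last 2 characters to the front (rotate right by 2).
Applying both steps to "horizon": "wdgxodc", then "dcwdgxo".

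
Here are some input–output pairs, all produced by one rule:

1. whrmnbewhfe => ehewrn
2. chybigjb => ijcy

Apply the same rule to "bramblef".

beba

The rule is to keep every other character starting from the first (positions 1st, 3rd, 5th, ...), then swap the front and back halves of the string.
For "bramblef", step one produces "babe"; step two turns that into "beba".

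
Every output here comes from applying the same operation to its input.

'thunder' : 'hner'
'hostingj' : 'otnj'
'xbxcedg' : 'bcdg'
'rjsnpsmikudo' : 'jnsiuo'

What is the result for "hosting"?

Each output is the input with this applied: swap each adjacent pair of characters (1↔2, 3↔4, ...), then keep every other character starting from the first (positions 1st, 3rd, 5th, ...).
Working it through for "hosting": intermediate "ohtsnig", final "otng".
(Check on "thunder": → "htnuedr" → "hner" ✓)

otng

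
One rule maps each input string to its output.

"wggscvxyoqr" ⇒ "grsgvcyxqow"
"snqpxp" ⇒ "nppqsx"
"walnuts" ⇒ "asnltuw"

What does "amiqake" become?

meqikaa

The rule is to swap the first and last characters, then swap each adjacent pair of characters (1↔2, 3↔4, ...).
Doing the same to "amiqake": "meqikaa".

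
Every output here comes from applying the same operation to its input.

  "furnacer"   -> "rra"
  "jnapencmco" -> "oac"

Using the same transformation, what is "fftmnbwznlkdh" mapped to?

The transformation: take characters alternately from the front and the back (1st, last, 2nd, 2nd-last, ...), then keep one character in every 3, starting at position 2 (positions 2nd, 5th, 8th, ...).
Starting from "fftmnbwznlkdh": after the first operation, "fhfdtkmlnnbzw"; after the second, "htlb".

htlb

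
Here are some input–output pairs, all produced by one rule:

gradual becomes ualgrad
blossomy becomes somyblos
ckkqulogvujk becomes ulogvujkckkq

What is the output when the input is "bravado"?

adobrav

Rule — move the first 3 characters to the end (rotate left by 3), then move the first character to the end.
On "bravado": the first step gives "vadobra", and the second then gives "adobrav".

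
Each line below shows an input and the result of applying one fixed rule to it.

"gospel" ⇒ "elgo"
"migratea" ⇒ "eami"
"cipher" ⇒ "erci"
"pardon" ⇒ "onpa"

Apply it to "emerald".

ldem

The rule is to move the last 2 characters to the front (rotate right by 2), then keep only the first 4 characters.
Applying both steps to "emerald": "ldemera", then "ldem".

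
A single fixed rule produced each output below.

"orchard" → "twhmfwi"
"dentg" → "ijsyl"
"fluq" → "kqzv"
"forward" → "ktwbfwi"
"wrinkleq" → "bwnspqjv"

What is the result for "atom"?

Each output is the input with this applied: shift every letter 5 places forward in the alphabet (wrapping around).
"atom" → "fytr".

fytr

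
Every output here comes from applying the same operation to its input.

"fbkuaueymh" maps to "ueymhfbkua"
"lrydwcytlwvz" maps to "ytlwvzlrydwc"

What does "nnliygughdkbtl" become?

Rule — swap the front and back halves of the string.
Doing the same to "nnliygughdkbtl": "ghdkbtlnnliygu".

ghdkbtlnnliygu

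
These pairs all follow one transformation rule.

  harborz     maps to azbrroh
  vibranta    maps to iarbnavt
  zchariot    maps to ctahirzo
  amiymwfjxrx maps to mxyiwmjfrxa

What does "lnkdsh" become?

nhdkls

The transformation: swap the first and last characters, then swap each adjacent pair of characters (1↔2, 3↔4, ...).
On "lnkdsh": the first step gives "hnkdsl", and the second then gives "nhdkls".
(Check on "harborz": → "zarborh" → "azbrroh" ✓)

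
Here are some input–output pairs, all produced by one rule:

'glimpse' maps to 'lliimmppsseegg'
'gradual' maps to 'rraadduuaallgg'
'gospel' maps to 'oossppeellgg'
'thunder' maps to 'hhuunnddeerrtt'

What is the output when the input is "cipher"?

The rule is to move the first character to the end, then double every character.
Starting from "cipher": after the first operation, "ipherc"; after the second, "iipphheerrcc".
(Check on "thunder": → "hundert" → "hhuunnddeerrtt" ✓)

iipphheerrcc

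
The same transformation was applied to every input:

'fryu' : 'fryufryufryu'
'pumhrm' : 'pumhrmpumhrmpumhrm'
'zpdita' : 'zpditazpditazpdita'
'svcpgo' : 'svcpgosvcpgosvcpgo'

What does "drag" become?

dragdragdrag

Rule — write the whole string 3 times in a row.
Doing the same to "drag": "dragdragdrag".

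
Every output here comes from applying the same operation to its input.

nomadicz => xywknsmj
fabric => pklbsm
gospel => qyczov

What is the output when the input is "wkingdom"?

gusxqnyw

Rule — shift every letter 10 places forward in the alphabet (wrapping around).
On "wkingdom" that produces "gusxqnyw".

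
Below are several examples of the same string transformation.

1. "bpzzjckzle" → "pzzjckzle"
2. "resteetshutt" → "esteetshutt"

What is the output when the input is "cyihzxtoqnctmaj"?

Each output is the input with this applied: delete the first character.
For "cyihzxtoqnctmaj" the result is "yihzxtoqnctmaj".

yihzxtoqnctmaj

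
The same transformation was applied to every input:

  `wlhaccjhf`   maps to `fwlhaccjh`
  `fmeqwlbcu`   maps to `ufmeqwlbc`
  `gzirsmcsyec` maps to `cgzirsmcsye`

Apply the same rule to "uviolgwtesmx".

xuviolgwtesm

What's happening: move the last character to the front.
"uviolgwtesmx" → "xuviolgwtesm".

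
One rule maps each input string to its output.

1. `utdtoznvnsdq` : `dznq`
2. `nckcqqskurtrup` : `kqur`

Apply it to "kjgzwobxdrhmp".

godm

The transformation: keep one character in every 3, starting at position 3 (positions 3rd, 6th, 9th, ...).
So "kjgzwobxdrhmp" becomes "godm".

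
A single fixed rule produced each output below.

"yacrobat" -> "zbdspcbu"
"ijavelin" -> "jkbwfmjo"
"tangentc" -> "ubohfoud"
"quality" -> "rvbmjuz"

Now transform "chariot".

Rule — shift every letter 1 place forward in the alphabet (wrapping around).
"chariot" → "dibsjpu".

dibsjpu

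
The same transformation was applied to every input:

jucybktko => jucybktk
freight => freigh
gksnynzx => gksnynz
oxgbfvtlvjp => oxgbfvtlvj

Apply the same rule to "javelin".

javeli

Each output is the input with this applied: delete the last character.
Applying that to "javelin" gives "javeli".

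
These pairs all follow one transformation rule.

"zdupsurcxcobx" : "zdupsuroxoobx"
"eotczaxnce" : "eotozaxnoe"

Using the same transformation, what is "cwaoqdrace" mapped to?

owaoqdraoe

In each case the input is transformed by: replace every "c" with "o".
For "cwaoqdrace" the result is "owaoqdraoe".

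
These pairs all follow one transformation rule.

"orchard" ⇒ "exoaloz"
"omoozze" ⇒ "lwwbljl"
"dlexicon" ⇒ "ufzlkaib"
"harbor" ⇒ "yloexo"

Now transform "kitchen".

The pattern: shift every letter 3 places backward in the alphabet (wrapping around), then move the first 3 characters to the end (rotate left by 3).
Starting from "kitchen": after the first operation, "hfqzebk"; after the second, "zebkhfq".

zebkhfq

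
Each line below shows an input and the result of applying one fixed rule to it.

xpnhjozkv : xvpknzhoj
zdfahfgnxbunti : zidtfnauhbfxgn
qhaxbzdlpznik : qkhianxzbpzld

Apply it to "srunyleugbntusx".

What's happening: take characters alternately from the front and the back (1st, last, 2nd, 2nd-last, ...).
Doing the same to "srunyleugbntusx": "sxrsuuntynlbegu".

sxrsuuntynlbegu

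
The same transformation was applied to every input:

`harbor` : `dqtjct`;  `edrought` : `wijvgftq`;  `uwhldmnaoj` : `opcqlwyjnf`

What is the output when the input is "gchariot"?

The rule is to swap the front and back halves of the string, then shift every letter 2 places forward in the alphabet (wrapping around).
"gchariot" → "riotgcha" → "tkqviejc".

tkqviejc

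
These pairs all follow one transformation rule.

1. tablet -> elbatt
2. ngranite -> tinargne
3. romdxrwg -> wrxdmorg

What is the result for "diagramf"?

margaidf

What's happening: reverse the string, then move the first character to the end.
Applying that to "diagramf" gives "margaidf".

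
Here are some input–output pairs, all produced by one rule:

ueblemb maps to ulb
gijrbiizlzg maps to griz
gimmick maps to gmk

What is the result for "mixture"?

mte

The rule is to keep one character in every 3, starting at position 1 (positions 1st, 4th, 7th, ...).
On "mixture" that produces "mte".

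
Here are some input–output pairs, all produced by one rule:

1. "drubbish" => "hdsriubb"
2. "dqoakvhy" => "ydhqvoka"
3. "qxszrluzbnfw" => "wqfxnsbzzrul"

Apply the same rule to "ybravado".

oydbarva

Looking at the pairs, the operation is to take characters alternately from the front and the back (1st, last, 2nd, 2nd-last, ...), then swap each adjacent pair of characters (1↔2, 3↔4, ...).
Doing the same to "ybravado": "oydbarva".
(Check on "drubbish": → "dhrsuibb" → "hdsriubb" ✓)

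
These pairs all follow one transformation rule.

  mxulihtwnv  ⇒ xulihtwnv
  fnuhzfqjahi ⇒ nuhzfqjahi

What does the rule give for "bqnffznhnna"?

What's happening: delete the first character.
So "bqnffznhnna" becomes "qnffznhnna".

qnffznhnna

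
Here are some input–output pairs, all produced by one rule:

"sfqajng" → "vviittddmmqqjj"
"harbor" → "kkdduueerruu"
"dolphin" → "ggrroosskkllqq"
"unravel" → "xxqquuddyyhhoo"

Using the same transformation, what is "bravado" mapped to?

eeuuddyyddggrr

What's happening: shift every letter 3 places forward in the alphabet (wrapping around), then double every character.
On "bravado": the first step gives "eudydgr", and the second then gives "eeuuddyyddggrr".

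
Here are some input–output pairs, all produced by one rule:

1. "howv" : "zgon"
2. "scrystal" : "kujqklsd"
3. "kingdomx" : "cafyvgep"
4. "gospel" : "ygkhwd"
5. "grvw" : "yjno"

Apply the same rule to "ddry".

Looking at the pairs, the operation is to shift every letter 8 places backward in the alphabet (wrapping around).
Doing the same to "ddry": "vvjq".

vvjq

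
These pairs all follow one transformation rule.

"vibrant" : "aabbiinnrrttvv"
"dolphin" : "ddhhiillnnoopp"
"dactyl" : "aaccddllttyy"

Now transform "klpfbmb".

In each case the input is transformed by: double every character, then sort the characters into alphabetical order.
"klpfbmb" → "kkllppffbbmmbb" → "bbbbffkkllmmpp".

bbbbffkkllmmpp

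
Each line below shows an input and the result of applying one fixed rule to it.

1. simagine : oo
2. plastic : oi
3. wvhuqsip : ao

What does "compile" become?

The transformation: shift every letter 6 places forward in the alphabet (wrapping around), then keep only the vowels.
For "compile", step one produces "iusvork"; step two turns that into "iuo".

iuo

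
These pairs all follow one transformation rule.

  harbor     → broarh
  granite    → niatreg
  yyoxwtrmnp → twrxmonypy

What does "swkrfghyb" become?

Looking at the pairs, the operation is to take characters alternately from the front and the back (1st, last, 2nd, 2nd-last, ...), then reverse the string.
For "swkrfghyb", step one produces "sbwykhrgf"; step two turns that into "fgrhkywbs".

fgrhkywbs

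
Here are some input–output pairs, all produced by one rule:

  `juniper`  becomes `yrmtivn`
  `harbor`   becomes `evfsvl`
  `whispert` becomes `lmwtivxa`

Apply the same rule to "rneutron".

riyxvsrv

The rule is to shift every letter 4 places forward in the alphabet (wrapping around), then move the first character to the end.
Working it through for "rneutron": intermediate "vriyxvsr", final "riyxvsrv".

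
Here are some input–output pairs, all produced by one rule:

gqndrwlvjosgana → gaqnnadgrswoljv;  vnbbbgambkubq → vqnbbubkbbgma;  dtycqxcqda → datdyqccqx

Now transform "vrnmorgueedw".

vwrdnemeourg

The rule is to take characters alternately from the front and the back (1st, last, 2nd, 2nd-last, ...).
Applying that to "vrnmorgueedw" gives "vwrdnemeourg".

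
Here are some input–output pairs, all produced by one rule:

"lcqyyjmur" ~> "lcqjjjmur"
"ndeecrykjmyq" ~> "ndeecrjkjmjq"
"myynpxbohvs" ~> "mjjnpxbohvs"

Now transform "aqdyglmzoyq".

In each case the input is transformed by: replace every "y" with "j".
Doing the same to "aqdyglmzoyq": "aqdjglmzojq".

aqdjglmzojq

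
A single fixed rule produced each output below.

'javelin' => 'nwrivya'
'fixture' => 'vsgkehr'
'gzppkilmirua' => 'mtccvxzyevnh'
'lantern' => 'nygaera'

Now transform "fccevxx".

Looking at the pairs, the operation is to shift every letter 13 places forward in the alphabet (wrapping around) — i.e. ROT13, then swap each adjacent pair of characters (1↔2, 3↔4, ...).
For "fccevxx", step one produces "spprikk"; step two turns that into "psrpkik".

psrpkik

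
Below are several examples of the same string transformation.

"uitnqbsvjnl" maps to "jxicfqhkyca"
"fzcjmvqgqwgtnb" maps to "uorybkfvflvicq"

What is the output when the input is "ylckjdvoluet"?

In each case the input is transformed by: shift every letter 11 places backward in the alphabet (wrapping around).
"ylckjdvoluet" → "narzyskdajti".

narzyskdajti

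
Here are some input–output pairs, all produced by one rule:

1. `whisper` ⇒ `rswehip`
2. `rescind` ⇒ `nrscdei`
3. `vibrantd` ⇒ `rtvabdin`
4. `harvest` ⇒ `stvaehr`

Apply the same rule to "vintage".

Each output is the input with this applied: sort the characters into alphabetical order, then move the last 3 characters to the front (rotate right by 3).
On "vintage": the first step gives "aegintv", and the second then gives "ntvaegi".

ntvaegi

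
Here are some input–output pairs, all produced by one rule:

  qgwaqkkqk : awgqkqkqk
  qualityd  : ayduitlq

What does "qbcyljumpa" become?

Rule — sort the characters into alphabetical order, then take characters alternately from the front and the back (1st, last, 2nd, 2nd-last, ...).
Working it through for "qbcyljumpa": intermediate "abcjlmpquy", final "aybucqjplm".

aybucqjplm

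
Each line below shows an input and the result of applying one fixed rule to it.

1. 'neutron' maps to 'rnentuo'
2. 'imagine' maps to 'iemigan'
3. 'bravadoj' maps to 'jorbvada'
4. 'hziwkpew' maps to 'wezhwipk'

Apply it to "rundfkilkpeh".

The rule is to swap each adjacent pair of characters (1↔2, 3↔4, ...), then move the last 2 characters to the front (rotate right by 2).
Applying that to "rundfkilkpeh" gives "heurdnkflipk".

heurdnkflipk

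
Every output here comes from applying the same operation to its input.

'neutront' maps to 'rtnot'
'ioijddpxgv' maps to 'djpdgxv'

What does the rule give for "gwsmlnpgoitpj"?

In each case the input is transformed by: delete the first 3 characters, then swap each adjacent pair of characters (1↔2, 3↔4, ...).
Working it through for "gwsmlnpgoitpj": intermediate "mlnpgoitpj", final "lmpnogtijp".

lmpnogtijp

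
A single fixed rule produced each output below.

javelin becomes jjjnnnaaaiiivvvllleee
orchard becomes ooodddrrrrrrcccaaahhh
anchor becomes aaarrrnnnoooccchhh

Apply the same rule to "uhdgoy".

The rule is to take characters alternately from the front and the back (1st, last, 2nd, 2nd-last, ...), then repeat every character 3 times.
So "uhdgoy" becomes "uuuyyyhhhooodddggg".

uuuyyyhhhooodddggg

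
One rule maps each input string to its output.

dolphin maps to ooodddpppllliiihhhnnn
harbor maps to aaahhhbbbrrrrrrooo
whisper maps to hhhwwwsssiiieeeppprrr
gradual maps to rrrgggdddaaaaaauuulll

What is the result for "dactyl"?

The pattern: swap each adjacent pair of characters (1↔2, 3↔4, ...), then repeat every character 3 times.
Starting from "dactyl": after the first operation, "adtcly"; after the second, "aaadddtttccclllyyy".

aaadddtttccclllyyy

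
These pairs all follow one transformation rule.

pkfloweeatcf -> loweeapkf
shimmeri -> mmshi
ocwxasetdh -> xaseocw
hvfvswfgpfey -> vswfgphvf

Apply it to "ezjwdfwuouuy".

wdfwuoezj

Rule — delete the last 3 characters, then move the first 3 characters to the end (rotate left by 3).
Starting from "ezjwdfwuouuy": after the first operation, "ezjwdfwuo"; after the second, "wdfwuoezj".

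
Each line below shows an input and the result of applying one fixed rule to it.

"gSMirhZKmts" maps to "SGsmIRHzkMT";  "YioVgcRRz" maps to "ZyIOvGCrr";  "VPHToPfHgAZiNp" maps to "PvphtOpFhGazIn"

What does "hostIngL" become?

lHOSTiNG

The rule is to flip the case of every letter, then move the last character to the front.
Starting from "hostIngL": after the first operation, "HOSTiNGl"; after the second, "lHOSTiNG".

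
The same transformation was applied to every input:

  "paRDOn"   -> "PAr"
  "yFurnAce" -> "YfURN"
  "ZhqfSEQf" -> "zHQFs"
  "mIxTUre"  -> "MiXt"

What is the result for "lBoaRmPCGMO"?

LbOArMpc

Looking at the pairs, the operation is to flip the case of every letter, then delete the last 3 characters.
"lBoaRmPCGMO" → "LbOArMpc".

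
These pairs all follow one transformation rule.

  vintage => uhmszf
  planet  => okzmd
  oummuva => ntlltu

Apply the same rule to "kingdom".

Rule — delete the last character, then shift every letter 1 place backward in the alphabet (wrapping around).
Starting from "kingdom": after the first operation, "kingdo"; after the second, "jhmfcn".

jhmfcn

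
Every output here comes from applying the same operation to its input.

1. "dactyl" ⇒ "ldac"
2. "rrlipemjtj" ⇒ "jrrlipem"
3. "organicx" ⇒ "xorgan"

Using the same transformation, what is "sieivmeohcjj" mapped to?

jsieivmeoh

Looking at the pairs, the operation is to move the last 3 characters to the front (rotate right by 3), then delete the first 2 characters.
Starting from "sieivmeohcjj": after the first operation, "cjjsieivmeoh"; after the second, "jsieivmeoh".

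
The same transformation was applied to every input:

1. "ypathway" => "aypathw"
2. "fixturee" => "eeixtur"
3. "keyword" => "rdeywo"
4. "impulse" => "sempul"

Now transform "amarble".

In each case the input is transformed by: delete the first character, then move the last 2 characters to the front (rotate right by 2).
"amarble" → "marble" → "lemarb".

lemarb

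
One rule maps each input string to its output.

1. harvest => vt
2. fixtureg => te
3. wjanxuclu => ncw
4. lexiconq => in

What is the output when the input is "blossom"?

Looking at the pairs, the operation is to move the first character to the end, then keep one character in every 3, starting at position 3 (positions 3rd, 6th, 9th, ...).
So "blossom" becomes "sm".

sm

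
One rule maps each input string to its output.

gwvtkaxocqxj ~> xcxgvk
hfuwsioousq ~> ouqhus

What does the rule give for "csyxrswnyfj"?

Each output is the input with this applied: keep every other character starting from the first (positions 1st, 3rd, 5th, ...), then move the last 3 characters to the front (rotate right by 3).
So "csyxrswnyfj" becomes "wyjcyr".

wyjcyr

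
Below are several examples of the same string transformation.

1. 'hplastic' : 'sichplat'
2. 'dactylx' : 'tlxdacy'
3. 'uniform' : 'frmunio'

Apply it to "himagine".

Rule — move the last 3 characters to the front (rotate right by 3), then swap the first and last characters.
On "himagine": the first step gives "inehimag", and the second then gives "gnehimai".

gnehimai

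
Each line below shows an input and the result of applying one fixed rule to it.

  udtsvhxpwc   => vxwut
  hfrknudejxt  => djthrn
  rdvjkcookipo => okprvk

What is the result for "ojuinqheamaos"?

aasounh

The pattern: keep every other character starting from the first (positions 1st, 3rd, 5th, ...), then move the last 3 characters to the front (rotate right by 3).
On "ojuinqheamaos": the first step gives "ounhaas", and the second then gives "aasounh".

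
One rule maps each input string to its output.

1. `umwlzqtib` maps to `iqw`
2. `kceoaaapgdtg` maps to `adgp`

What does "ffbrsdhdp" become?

Looking at the pairs, the operation is to sort the characters into alphabetical order, then keep one character in every 3, starting at position 2 (positions 2nd, 5th, 8th, ...).
On "ffbrsdhdp": the first step gives "bddffhprs", and the second then gives "dfr".

dfr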